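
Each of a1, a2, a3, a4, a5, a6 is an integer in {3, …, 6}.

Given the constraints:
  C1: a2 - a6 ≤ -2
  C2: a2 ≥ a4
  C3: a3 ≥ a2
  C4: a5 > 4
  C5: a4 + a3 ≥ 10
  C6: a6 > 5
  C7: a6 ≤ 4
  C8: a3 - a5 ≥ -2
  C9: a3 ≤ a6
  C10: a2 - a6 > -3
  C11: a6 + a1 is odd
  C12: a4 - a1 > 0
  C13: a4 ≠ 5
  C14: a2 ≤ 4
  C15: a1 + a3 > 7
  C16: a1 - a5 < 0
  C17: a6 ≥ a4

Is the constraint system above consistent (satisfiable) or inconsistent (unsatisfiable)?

Unsatisfiable

From constraints 2 and 14: a4 ≤ a2 ≤ 4. From constraints 7 and 9: a3 ≤ a6 ≤ 4. Hence a4 + a3 ≤ 8. But constraint 5 requires a4 + a3 ≥ 10, and 10 > 8. Contradiction.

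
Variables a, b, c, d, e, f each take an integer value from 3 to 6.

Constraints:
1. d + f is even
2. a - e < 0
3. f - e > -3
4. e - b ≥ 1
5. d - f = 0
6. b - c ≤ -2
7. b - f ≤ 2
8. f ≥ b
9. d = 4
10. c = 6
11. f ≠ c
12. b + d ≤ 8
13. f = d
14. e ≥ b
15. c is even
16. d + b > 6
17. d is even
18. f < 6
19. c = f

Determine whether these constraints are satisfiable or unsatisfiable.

Constraint 10 fixes c = 6 and constraint 9 fixes d = 4. Constraints 13 and 19 give c = f = d, so c = d. But 6 ≠ 4 — contradiction.

Unsatisfiable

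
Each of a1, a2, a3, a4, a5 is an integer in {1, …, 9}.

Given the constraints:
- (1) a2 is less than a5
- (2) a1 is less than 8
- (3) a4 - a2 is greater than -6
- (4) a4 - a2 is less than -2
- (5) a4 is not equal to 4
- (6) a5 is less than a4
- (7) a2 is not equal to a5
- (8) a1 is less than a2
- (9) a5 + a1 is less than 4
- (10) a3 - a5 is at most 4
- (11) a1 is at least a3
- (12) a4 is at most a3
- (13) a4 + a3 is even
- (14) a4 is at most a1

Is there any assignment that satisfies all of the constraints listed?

Constraints 1, 6, 8, 11, and 12 give a4 ≤ a3, a3 ≤ a1, a1 < a2, a2 < a5, a5 < a4. Chaining: a4 ≤ a3 ≤ a1 < a2 < a5 < a4, which forces a4 < a4 — impossible.

Unsatisfiable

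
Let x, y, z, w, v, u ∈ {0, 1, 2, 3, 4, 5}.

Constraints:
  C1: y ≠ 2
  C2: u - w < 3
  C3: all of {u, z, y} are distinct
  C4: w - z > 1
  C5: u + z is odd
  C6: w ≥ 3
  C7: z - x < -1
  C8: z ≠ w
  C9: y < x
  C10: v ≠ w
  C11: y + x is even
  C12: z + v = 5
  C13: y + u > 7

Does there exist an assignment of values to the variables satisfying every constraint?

Try x = 5, y = 3, z = 2, w = 5, v = 3, u = 5.
Check constraint 2: u - w = 0; constraint 4: w - z = 3. The remaining constraints are straightforward to verify.

Satisfiable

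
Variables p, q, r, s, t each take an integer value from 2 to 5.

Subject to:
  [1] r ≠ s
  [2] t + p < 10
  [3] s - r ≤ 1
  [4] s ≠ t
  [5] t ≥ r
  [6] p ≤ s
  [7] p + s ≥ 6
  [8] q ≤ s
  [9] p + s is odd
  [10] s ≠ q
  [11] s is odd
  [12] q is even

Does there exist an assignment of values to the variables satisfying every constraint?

Satisfiable

Try p = 4, q = 2, r = 4, s = 5, t = 4.
Check constraint 2: t + p = 8; constraint 3: s - r = 1. The remaining constraints are straightforward to verify.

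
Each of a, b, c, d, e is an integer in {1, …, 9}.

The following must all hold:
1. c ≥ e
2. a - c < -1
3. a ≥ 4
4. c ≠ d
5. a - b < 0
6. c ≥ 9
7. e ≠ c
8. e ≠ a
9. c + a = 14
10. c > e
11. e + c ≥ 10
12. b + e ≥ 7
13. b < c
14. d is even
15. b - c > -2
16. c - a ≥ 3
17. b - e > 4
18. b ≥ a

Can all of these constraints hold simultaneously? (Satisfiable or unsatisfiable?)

Setting (a, b, c, d, e) = (5, 8, 9, 2, 2) satisfies everything: constraint 2: a - c = -4; constraint 5: a - b = -3; constraint 9: c + a = 14, and the others follow.

Satisfiable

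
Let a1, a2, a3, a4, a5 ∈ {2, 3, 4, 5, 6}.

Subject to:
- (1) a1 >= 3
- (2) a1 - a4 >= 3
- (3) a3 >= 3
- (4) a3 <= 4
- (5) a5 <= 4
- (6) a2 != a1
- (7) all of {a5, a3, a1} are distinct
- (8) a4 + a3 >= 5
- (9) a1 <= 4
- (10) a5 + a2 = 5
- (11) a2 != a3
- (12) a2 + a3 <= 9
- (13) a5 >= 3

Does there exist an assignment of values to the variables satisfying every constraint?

Constraints 1, 3, 4, 5, 9, and 13 confine each of a5, a3, a1 to the 2 values {3, 4}.
Constraint 7 requires all 3 of them to be distinct, but only 2 values are available — impossible by the pigeonhole principle.

Unsatisfiable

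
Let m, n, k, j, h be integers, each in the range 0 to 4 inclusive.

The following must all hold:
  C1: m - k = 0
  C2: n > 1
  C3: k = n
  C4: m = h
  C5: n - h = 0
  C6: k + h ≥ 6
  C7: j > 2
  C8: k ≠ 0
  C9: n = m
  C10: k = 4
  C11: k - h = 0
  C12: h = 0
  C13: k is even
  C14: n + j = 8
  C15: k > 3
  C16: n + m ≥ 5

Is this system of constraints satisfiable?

Constraint 10 fixes k = 4 and constraint 12 fixes h = 0. Constraints 3, 4, and 9 give k = n = m = h, so k = h. But 4 ≠ 0 — contradiction.

Unsatisfiable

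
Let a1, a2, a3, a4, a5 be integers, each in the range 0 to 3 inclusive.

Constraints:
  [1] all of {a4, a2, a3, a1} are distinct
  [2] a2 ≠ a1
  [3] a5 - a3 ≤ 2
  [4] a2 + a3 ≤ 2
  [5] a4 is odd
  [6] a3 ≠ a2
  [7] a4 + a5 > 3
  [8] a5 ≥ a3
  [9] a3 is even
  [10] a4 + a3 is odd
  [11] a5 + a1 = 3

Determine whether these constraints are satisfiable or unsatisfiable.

Satisfiable

Try a1 = 2, a2 = 1, a3 = 0, a4 = 3, a5 = 1.
Check constraint 3: a5 - a3 = 1; constraint 4: a2 + a3 = 1; constraint 7: a4 + a5 = 4. The remaining constraints are straightforward to verify.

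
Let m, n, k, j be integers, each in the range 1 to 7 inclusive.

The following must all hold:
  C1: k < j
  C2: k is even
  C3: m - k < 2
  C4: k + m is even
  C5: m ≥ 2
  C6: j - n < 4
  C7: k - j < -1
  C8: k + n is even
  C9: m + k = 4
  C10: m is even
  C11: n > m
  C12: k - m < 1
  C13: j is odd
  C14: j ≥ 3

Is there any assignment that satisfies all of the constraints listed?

One satisfying assignment is m = 2, n = 4, k = 2, j = 5.
For the less obvious constraints — constraint 3: m - k = 0; constraint 6: j - n = 1 — and the others hold by inspection.

Satisfiable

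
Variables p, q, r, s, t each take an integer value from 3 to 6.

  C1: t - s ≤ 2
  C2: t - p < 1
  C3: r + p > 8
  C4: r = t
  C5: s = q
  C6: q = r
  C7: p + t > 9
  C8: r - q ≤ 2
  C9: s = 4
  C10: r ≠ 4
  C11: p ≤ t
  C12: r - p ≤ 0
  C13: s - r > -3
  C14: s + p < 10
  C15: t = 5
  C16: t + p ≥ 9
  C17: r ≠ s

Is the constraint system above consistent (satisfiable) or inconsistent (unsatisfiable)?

Unsatisfiable

Constraint 9 fixes s = 4 and constraint 15 fixes t = 5. Constraints 4, 5, and 6 give s = q = r = t, so s = t. But 4 ≠ 5 — contradiction.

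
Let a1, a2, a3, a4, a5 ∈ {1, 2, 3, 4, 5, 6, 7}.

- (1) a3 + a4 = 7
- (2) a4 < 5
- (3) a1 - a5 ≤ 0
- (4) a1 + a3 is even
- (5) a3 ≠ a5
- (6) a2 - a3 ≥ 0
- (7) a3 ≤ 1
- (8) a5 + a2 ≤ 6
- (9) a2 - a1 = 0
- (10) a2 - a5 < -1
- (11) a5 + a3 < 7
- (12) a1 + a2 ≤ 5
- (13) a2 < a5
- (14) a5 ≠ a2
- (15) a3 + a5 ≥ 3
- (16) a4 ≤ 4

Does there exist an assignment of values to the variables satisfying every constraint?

Unsatisfiable

From constraint 7: a3 ≤ 1. From constraint 16: a4 ≤ 4. Hence a3 + a4 ≤ 5. But constraint 1 requires a3 + a4 = 7, and 7 > 5. Contradiction.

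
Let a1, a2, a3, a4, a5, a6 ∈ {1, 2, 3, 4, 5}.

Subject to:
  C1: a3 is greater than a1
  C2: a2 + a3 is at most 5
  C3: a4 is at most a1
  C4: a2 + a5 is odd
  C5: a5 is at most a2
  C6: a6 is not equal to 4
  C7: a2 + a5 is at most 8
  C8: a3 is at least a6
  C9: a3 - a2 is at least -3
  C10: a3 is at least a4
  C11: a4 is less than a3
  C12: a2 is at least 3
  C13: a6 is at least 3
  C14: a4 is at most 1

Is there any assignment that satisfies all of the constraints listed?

Unsatisfiable

From constraint 12: a2 ≥ 3. From constraints 8 and 13: a3 ≥ a6 ≥ 3. Hence a2 + a3 ≥ 6. But constraint 2 requires a2 + a3 ≤ 5, and 5 < 6. Contradiction.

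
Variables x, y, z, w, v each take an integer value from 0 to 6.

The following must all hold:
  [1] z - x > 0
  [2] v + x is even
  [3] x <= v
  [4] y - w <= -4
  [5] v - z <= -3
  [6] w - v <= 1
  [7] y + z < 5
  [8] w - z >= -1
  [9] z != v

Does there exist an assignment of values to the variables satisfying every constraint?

Constraints 5, 6, and 8 give z − v ≥ 3, v − w ≥ -1, w − z ≥ -1.
Adding all 3 inequalities: the left sides telescope to 0, and the right sides sum to 3 + (-1) + (-1) = 1. So 0 ≥ 1, which is false.

Unsatisfiable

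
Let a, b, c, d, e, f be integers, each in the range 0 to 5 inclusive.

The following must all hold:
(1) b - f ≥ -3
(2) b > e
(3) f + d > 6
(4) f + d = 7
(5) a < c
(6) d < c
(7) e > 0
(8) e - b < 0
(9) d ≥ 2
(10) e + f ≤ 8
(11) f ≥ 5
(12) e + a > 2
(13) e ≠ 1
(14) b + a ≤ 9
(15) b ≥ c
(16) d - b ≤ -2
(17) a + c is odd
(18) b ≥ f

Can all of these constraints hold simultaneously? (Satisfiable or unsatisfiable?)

Satisfiable

The assignment a = 2, b = 5, c = 5, d = 2, e = 2, f = 5 works:
  constraint 1 holds since b - f = 0.
  constraint 3 holds since f + d = 7.
  constraint 4 holds since f + d = 7.
The rest check out directly.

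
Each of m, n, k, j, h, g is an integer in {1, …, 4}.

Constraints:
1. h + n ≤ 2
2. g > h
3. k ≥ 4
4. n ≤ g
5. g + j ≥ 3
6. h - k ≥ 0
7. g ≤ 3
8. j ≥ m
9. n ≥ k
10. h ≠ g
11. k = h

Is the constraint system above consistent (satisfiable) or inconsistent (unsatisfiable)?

Unsatisfiable

From constraints 3 and 9: n ≥ k and k ≥ 4, so n ≥ 4. From constraints 4 and 7: n ≤ g and g ≤ 3, so n ≤ 3. But 3 < 4, so no value of n works.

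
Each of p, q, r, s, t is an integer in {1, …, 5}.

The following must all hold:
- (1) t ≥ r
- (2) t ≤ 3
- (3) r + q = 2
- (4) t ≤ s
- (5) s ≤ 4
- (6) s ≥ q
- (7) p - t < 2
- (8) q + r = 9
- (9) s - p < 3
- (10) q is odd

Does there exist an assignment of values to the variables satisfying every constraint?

From constraints 5 and 6: q ≤ s ≤ 4. From constraints 1 and 2: r ≤ t ≤ 3. Hence q + r ≤ 7. But constraint 8 requires q + r = 9, and 9 > 7. Contradiction.

Unsatisfiable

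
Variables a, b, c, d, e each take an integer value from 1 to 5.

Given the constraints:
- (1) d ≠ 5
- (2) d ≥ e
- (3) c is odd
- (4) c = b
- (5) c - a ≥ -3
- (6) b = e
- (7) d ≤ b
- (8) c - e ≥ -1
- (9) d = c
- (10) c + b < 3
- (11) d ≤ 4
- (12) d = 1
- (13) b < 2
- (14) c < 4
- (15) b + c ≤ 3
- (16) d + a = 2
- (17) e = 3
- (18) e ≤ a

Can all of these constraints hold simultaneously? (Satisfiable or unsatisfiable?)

Constraint 12 fixes d = 1 and constraint 17 fixes e = 3. Constraints 4, 6, and 9 give d = c = b = e, so d = e. But 1 ≠ 3 — contradiction.

Unsatisfiable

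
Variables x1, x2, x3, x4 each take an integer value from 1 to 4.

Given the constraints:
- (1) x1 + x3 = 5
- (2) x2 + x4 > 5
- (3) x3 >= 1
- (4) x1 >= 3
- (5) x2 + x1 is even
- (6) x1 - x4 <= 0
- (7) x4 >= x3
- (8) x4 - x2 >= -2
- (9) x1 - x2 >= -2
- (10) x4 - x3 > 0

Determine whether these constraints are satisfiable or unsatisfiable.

Take x1 = 4, x2 = 4, x3 = 1, x4 = 4. Then constraint 1: x1 + x3 = 5; constraint 2: x2 + x4 = 8; constraint 6: x1 - x4 = 0, and every other listed constraint is also met.

Satisfiable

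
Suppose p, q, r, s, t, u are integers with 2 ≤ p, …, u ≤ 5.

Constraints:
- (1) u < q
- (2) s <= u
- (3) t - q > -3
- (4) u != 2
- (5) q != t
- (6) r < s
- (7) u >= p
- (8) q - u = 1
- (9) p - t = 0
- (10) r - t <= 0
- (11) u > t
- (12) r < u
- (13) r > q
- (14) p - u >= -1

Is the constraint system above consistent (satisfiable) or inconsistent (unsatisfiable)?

Unsatisfiable

Constraints 1, 10, 11, and 13 give u < q, q < r, r ≤ t, t < u. Chaining: u < q < r ≤ t < u, which forces u < u — impossible.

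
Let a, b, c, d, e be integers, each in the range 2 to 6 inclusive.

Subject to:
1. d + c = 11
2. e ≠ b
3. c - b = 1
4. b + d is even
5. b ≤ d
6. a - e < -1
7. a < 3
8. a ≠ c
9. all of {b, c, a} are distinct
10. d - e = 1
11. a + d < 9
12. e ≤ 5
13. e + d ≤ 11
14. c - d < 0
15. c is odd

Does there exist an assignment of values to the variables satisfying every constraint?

Satisfiable

One satisfying assignment is a = 2, b = 4, c = 5, d = 6, e = 5.
For the less obvious constraints — constraint 1: d + c = 11; constraint 3: c - b = 1 — and the others hold by inspection.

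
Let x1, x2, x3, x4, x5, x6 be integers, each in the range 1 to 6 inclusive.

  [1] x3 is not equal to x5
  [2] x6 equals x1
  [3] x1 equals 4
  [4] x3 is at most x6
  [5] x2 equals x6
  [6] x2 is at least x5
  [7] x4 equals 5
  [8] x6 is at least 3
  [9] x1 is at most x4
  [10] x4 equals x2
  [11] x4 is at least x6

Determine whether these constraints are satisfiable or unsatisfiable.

Constraint 7 fixes x4 = 5 and constraint 3 fixes x1 = 4. Constraints 2, 5, and 10 give x4 = x2 = x6 = x1, so x4 = x1. But 5 ≠ 4 — contradiction.

Unsatisfiable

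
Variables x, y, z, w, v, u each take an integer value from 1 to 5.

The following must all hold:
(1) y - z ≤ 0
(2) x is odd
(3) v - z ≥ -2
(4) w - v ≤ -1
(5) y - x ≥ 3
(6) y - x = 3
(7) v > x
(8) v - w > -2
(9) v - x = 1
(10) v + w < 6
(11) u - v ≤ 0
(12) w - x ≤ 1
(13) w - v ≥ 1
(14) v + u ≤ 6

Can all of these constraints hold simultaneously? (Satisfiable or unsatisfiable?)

Unsatisfiable

Constraints 1, 3, 5, 12, and 13 give y − x ≥ 3, x − w ≥ -1, w − v ≥ 1, v − z ≥ -2, z − y ≥ 0.
Adding all 5 inequalities: the left sides telescope to 0, and the right sides sum to 3 + (-1) + 1 + (-2) + 0 = 1. So 0 ≥ 1, which is false.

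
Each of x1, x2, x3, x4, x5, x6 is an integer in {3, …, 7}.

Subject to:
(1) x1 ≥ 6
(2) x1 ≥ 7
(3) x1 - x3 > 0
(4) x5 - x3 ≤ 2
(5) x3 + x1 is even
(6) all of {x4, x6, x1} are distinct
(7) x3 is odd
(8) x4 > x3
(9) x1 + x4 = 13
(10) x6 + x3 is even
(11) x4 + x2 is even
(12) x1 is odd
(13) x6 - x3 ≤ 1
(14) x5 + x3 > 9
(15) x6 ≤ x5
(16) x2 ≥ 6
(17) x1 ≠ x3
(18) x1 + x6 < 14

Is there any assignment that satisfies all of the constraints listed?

Satisfiable

Take x1 = 7, x2 = 6, x3 = 5, x4 = 6, x5 = 7, x6 = 5. Then constraint 3: x1 - x3 = 2; constraint 4: x5 - x3 = 2, and every other listed constraint is also met.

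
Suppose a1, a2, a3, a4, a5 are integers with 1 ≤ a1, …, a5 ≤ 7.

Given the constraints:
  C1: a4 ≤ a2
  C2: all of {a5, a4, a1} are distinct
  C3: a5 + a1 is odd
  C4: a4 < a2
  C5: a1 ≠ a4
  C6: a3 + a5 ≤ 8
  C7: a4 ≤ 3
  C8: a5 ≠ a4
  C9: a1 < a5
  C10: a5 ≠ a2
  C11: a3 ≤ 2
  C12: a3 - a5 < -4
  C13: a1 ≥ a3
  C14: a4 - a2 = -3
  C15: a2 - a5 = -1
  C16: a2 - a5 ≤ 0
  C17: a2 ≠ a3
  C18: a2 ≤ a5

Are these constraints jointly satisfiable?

Take a1 = 1, a2 = 5, a3 = 1, a4 = 2, a5 = 6. Then constraint 6: a3 + a5 = 7; constraint 12: a3 - a5 = -5, and every other listed constraint is also met.

Satisfiable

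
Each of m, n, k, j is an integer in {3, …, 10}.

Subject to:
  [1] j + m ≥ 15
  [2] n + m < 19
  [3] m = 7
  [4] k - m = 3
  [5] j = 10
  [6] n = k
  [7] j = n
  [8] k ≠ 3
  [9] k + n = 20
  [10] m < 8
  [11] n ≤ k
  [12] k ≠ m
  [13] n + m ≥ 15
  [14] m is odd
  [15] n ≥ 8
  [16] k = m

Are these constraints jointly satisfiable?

Unsatisfiable

Constraint 5 fixes j = 10 and constraint 3 fixes m = 7. Constraints 6, 7, and 16 give j = n = k = m, so j = m. But 10 ≠ 7 — contradiction.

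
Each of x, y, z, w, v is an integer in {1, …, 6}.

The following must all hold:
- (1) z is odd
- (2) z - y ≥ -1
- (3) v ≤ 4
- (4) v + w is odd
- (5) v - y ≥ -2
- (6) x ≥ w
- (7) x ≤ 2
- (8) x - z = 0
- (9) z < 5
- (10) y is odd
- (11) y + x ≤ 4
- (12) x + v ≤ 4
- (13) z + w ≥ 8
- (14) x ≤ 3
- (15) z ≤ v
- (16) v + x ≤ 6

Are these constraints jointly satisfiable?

Unsatisfiable

From constraints 3 and 15: z ≤ v ≤ 4. From constraints 6 and 7: w ≤ x ≤ 2. Hence z + w ≤ 6. But constraint 13 requires z + w ≥ 8, and 8 > 6. Contradiction.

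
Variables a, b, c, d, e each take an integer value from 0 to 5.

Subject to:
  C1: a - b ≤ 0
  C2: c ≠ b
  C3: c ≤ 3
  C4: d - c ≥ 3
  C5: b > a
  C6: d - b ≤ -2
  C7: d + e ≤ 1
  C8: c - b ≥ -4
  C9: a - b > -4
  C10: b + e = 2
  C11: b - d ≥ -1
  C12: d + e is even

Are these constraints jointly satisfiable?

Constraints 4, 6, and 8 give d − c ≥ 3, c − b ≥ -4, b − d ≥ 2.
Adding all 3 inequalities: the left sides telescope to 0, and the right sides sum to 3 + (-4) + 2 = 1. So 0 ≥ 1, which is false.

Unsatisfiable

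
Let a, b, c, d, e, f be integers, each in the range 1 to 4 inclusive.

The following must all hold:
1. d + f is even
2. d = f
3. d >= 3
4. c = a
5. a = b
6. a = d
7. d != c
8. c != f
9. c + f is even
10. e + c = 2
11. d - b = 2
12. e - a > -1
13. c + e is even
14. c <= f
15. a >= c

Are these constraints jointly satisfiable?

Unsatisfiable

From constraints 2, 4, and 6, c = a = d = f, so c = f. But constraint 8 says c ≠ f. Contradiction.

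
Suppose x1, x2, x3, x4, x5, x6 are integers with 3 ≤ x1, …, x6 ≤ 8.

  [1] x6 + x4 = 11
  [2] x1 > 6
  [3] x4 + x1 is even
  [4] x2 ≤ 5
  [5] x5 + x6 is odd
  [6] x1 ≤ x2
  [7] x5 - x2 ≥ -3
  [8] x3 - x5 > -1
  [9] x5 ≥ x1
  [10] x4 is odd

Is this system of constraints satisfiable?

Unsatisfiable

From constraint 2: x1 ≥ 7. From constraints 4 and 6: x1 ≤ x2 and x2 ≤ 5, so x1 ≤ 5. But 5 < 7, so no value of x1 works.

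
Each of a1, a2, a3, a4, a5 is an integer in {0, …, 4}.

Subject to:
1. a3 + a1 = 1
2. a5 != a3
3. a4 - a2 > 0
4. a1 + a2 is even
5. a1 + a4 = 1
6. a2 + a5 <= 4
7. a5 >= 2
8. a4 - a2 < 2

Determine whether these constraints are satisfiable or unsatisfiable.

The assignment a1 = 0, a2 = 0, a3 = 1, a4 = 1, a5 = 2 works:
  constraint 1 holds since a3 + a1 = 1.
  constraint 3 holds since a4 - a2 = 1.
  constraint 5 holds since a1 + a4 = 1.
The rest check out directly.

Satisfiable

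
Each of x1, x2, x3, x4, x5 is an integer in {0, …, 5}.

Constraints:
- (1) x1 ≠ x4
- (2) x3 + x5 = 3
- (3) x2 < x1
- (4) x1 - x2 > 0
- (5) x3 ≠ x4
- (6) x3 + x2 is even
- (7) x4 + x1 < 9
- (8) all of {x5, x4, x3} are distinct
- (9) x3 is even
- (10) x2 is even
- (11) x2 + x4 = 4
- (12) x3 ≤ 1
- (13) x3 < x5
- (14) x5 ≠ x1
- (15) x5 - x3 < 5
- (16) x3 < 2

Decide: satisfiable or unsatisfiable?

Setting (x1, x2, x3, x4, x5) = (5, 2, 0, 2, 3) satisfies everything: constraint 2: x3 + x5 = 3; constraint 4: x1 - x2 = 3; constraint 7: x4 + x1 = 7, and the others follow.

Satisfiable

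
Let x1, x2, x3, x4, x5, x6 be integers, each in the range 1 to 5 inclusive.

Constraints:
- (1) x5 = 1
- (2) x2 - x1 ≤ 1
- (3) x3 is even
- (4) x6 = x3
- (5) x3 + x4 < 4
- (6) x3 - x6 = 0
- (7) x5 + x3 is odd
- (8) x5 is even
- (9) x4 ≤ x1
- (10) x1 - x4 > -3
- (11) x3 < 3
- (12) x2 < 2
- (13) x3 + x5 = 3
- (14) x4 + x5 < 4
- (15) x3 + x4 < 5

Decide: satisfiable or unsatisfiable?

Constraint 8 makes x5 even and constraint 3 makes x3 even, so x5 + x3 must be even. Constraint 7 says x5 + x3 is odd — contradiction.

Unsatisfiable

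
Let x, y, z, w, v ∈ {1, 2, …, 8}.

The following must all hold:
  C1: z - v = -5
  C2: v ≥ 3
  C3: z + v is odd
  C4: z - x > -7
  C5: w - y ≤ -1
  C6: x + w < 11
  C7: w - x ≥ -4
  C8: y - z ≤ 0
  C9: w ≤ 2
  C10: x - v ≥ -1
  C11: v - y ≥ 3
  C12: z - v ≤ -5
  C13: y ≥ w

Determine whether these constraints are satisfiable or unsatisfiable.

Unsatisfiable

Constraints 5, 7, 8, 10, and 12 give z − y ≥ 0, y − w ≥ 1, w − x ≥ -4, x − v ≥ -1, v − z ≥ 5.
Adding all 5 inequalities: the left sides telescope to 0, and the right sides sum to 0 + 1 + (-4) + (-1) + 5 = 1. So 0 ≥ 1, which is false.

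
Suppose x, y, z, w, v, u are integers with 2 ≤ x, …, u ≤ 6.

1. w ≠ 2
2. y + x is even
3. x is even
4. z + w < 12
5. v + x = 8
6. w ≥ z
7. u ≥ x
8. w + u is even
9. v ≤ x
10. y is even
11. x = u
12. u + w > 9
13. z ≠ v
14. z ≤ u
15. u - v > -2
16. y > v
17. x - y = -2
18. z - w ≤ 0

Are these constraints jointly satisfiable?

The assignment x = 4, y = 6, z = 3, w = 6, v = 4, u = 4 works:
  constraint 4 holds since z + w = 9.
  constraint 5 holds since v + x = 8.
The rest check out directly.

Satisfiable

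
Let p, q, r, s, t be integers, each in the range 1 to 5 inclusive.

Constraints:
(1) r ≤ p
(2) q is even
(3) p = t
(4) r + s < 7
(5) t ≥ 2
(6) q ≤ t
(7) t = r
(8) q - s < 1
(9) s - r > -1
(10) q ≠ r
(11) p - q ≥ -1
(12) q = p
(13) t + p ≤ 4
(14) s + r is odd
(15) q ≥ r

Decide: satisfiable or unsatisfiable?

Unsatisfiable

From constraints 3, 7, and 12, q = p = t = r, so q = r. But constraint 10 says q ≠ r. Contradiction.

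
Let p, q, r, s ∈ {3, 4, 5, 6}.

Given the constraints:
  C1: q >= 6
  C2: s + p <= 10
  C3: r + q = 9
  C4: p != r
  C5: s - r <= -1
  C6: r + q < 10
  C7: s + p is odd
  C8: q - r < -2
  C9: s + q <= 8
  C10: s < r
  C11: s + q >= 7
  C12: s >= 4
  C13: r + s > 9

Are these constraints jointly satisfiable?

Unsatisfiable

From constraint 12: s ≥ 4. From constraint 1: q ≥ 6. Hence s + q ≥ 10. But constraint 9 requires s + q ≤ 8, and 8 < 10. Contradiction.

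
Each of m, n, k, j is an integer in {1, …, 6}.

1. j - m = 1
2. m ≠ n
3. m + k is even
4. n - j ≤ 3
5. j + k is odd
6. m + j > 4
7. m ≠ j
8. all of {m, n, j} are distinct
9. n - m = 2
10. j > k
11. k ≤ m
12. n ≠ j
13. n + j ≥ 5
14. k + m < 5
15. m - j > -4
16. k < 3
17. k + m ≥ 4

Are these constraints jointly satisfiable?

Setting (m, n, k, j) = (2, 4, 2, 3) satisfies everything: constraint 1: j - m = 1; constraint 4: n - j = 1; constraint 6: m + j = 5, and the others follow.

Satisfiable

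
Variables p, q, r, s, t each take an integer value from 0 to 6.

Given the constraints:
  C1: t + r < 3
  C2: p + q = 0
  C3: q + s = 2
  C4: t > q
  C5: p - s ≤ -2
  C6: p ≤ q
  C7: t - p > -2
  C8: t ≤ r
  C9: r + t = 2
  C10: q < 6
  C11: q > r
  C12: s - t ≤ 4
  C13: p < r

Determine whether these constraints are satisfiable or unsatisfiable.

Unsatisfiable

Constraints 4, 8, and 11 give q < t, t ≤ r, r < q. Chaining: q < t ≤ r < q, which forces q < q — impossible.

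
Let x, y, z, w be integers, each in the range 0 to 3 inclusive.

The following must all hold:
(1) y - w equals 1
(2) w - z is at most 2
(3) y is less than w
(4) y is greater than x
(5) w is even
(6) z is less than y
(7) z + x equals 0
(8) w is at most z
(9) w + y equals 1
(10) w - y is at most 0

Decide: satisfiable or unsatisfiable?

Constraints 3, 6, and 8 give z < y, y < w, w ≤ z. Chaining: z < y < w ≤ z, which forces z < z — impossible.

Unsatisfiable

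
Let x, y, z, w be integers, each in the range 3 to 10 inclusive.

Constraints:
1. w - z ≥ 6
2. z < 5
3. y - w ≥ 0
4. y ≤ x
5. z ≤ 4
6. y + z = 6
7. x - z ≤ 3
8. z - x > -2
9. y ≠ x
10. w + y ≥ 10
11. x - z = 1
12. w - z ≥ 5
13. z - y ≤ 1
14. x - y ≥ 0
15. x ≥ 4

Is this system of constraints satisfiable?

Unsatisfiable

Constraints 3, 7, 12, and 14 give y − w ≥ 0, w − z ≥ 5, z − x ≥ -3, x − y ≥ 0.
Adding all 4 inequalities: the left sides telescope to 0, and the right sides sum to 0 + 5 + (-3) + 0 = 2. So 0 ≥ 2, which is false.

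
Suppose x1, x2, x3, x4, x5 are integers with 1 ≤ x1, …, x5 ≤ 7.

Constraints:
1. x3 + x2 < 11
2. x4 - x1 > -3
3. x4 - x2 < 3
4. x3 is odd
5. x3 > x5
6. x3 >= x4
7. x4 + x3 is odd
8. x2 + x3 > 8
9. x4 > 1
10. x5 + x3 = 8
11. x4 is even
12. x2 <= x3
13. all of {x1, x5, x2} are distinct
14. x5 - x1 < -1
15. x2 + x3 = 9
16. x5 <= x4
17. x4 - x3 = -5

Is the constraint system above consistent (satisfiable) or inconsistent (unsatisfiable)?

Satisfiable

The assignment x1 = 4, x2 = 2, x3 = 7, x4 = 2, x5 = 1 works:
  constraint 1 holds since x3 + x2 = 9.
  constraint 2 holds since x4 - x1 = -2.
The rest check out directly.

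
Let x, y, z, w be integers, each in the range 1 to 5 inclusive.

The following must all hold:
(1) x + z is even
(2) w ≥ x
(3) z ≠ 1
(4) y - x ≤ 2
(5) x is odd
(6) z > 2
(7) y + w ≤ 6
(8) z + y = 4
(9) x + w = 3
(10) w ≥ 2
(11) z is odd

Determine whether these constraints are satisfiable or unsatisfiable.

Satisfiable

Try x = 1, y = 1, z = 3, w = 2.
Check constraint 4: y - x = 0; constraint 7: y + w = 3. The remaining constraints are straightforward to verify.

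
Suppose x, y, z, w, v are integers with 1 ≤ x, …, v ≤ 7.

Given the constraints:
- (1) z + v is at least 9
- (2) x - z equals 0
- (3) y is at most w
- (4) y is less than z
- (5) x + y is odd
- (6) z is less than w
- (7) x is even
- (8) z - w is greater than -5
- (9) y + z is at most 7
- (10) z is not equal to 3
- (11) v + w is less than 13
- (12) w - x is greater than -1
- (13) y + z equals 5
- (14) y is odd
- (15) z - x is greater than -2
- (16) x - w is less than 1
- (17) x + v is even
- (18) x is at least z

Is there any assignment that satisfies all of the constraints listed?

Satisfiable

Try x = 4, y = 1, z = 4, w = 6, v = 6.
Check constraint 1: z + v = 10; constraint 2: x - z = 0. The remaining constraints are straightforward to verify.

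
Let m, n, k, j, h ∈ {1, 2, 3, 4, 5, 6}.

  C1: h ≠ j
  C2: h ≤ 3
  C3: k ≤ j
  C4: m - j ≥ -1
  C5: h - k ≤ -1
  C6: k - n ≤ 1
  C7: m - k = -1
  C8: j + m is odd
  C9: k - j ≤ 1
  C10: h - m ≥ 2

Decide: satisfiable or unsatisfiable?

Unsatisfiable

Constraints 4, 5, 9, and 10 give h − m ≥ 2, m − j ≥ -1, j − k ≥ -1, k − h ≥ 1.
Adding all 4 inequalities: the left sides telescope to 0, and the right sides sum to 2 + (-1) + (-1) + 1 = 1. So 0 ≥ 1, which is false.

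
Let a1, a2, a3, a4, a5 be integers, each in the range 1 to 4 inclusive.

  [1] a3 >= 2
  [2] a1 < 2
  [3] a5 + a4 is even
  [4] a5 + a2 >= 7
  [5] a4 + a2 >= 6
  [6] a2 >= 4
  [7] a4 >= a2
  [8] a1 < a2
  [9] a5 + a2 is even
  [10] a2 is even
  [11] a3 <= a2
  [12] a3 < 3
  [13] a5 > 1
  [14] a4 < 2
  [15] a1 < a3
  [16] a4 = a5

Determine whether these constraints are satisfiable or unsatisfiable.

From constraints 6 and 7: a4 ≥ a2 and a2 ≥ 4, so a4 ≥ 4. From constraint 14: a4 ≤ 1. But 1 < 4, so no value of a4 works.

Unsatisfiable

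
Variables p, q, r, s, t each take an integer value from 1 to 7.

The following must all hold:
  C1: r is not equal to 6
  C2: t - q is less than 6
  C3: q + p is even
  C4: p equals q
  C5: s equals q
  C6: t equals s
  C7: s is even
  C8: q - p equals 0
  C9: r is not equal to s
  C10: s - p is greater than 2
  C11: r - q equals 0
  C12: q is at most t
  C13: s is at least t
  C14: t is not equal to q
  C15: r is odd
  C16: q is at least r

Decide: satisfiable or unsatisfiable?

From constraints 5 and 6, t = s = q, so t = q. But constraint 14 says t ≠ q. Contradiction.

Unsatisfiable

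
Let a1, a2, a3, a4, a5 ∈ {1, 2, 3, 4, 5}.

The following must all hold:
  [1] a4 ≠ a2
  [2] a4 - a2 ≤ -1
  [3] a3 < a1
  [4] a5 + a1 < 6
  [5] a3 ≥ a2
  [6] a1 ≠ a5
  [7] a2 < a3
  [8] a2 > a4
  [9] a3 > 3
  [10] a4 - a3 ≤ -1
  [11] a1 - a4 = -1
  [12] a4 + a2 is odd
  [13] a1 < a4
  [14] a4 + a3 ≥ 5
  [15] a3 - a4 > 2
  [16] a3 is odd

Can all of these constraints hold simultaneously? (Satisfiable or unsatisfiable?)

Constraints 2, 3, 7, and 13 give a4 < a2, a2 < a3, a3 < a1, a1 < a4. Chaining: a4 < a2 < a3 < a1 < a4, which forces a4 < a4 — impossible.

Unsatisfiable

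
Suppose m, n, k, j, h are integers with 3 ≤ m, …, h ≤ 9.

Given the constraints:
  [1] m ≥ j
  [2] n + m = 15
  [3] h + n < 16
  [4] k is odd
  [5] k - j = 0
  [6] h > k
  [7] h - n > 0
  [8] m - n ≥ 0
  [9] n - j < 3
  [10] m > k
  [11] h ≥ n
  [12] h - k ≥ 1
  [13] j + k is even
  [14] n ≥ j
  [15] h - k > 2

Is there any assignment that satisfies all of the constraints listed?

Setting (m, n, k, j, h) = (9, 6, 5, 5, 9) satisfies everything: constraint 2: n + m = 15; constraint 3: h + n = 15; constraint 5: k - j = 0, and the others follow.

Satisfiable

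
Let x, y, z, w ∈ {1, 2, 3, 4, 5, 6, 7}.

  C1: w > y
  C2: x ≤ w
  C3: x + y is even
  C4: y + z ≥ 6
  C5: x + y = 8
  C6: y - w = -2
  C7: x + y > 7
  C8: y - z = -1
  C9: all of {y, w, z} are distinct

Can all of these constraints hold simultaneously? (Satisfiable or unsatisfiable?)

The assignment x = 5, y = 3, z = 4, w = 5 works:
  constraint 4 holds since y + z = 7.
  constraint 5 holds since x + y = 8.
The rest check out directly.

Satisfiable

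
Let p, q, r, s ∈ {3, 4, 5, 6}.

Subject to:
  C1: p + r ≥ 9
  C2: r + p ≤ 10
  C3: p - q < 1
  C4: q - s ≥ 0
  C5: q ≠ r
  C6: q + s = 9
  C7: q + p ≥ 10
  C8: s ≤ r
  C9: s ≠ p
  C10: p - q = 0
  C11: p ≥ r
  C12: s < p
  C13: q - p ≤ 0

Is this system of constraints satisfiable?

Satisfiable

One satisfying assignment is p = 5, q = 5, r = 4, s = 4.
For the less obvious constraints — constraint 1: p + r = 9; constraint 2: r + p = 9 — and the others hold by inspection.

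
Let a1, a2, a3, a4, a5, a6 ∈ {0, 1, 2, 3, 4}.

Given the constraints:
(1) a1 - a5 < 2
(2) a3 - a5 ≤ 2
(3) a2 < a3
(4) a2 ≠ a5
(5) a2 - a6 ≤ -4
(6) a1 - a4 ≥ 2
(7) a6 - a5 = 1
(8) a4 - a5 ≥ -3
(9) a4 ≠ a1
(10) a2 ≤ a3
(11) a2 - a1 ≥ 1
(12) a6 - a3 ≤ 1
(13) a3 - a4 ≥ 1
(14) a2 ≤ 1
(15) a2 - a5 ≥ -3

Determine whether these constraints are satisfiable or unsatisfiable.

Unsatisfiable

Constraints 2, 5, 6, 8, 11, and 12 give a2 − a1 ≥ 1, a1 − a4 ≥ 2, a4 − a5 ≥ -3, a5 − a3 ≥ -2, a3 − a6 ≥ -1, a6 − a2 ≥ 4.
Adding all 6 inequalities: the left sides telescope to 0, and the right sides sum to 1 + 2 + (-3) + (-2) + (-1) + 4 = 1. So 0 ≥ 1, which is false.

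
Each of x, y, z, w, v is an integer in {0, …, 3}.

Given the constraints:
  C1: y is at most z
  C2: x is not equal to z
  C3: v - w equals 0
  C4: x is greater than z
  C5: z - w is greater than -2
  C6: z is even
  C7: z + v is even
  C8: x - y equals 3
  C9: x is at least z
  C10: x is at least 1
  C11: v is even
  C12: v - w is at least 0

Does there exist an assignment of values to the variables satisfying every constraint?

Satisfiable

Take x = 3, y = 0, z = 0, w = 0, v = 0. Then constraint 3: v - w = 0; constraint 5: z - w = 0, and every other listed constraint is also met.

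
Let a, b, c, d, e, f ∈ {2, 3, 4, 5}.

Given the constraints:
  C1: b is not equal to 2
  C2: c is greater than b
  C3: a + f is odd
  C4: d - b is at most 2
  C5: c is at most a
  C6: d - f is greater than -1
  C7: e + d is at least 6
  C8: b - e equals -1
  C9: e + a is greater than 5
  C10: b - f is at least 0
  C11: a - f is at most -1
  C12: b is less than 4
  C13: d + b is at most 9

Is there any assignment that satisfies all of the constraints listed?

Unsatisfiable

Constraints 2, 5, 10, and 11 give a < f, f ≤ b, b < c, c ≤ a. Chaining: a < f ≤ b < c ≤ a, which forces a < a — impossible.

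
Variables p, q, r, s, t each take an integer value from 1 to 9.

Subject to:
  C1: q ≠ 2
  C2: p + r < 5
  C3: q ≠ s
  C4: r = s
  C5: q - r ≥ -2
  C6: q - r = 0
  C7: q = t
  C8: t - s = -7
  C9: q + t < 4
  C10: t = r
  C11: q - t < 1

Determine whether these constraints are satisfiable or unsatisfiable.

Unsatisfiable

From constraints 4, 7, and 10, q = t = r = s, so q = s. But constraint 3 says q ≠ s. Contradiction.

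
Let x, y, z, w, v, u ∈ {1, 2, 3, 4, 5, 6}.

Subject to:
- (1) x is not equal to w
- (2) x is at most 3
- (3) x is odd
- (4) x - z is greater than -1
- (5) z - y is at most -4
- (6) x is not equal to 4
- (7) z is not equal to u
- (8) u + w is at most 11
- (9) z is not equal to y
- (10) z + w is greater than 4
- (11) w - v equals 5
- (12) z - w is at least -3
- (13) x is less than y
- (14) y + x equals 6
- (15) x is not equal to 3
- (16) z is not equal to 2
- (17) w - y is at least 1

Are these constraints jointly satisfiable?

Constraints 5, 12, and 17 give z − w ≥ -3, w − y ≥ 1, y − z ≥ 4.
Adding all 3 inequalities: the left sides telescope to 0, and the right sides sum to (-3) + 1 + 4 = 2. So 0 ≥ 2, which is false.

Unsatisfiable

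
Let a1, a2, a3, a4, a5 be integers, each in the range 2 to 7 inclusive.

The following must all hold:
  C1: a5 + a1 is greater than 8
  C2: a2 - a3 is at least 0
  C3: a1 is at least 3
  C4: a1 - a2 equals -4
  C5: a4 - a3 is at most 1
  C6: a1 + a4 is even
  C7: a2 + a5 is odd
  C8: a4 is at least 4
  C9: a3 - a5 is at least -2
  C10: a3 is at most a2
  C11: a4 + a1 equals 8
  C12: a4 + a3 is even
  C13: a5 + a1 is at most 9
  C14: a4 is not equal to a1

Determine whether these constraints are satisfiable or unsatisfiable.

Setting (a1, a2, a3, a4, a5) = (3, 7, 5, 5, 6) satisfies everything: constraint 1: a5 + a1 = 9; constraint 2: a2 - a3 = 2; constraint 4: a1 - a2 = -4, and the others follow.

Satisfiable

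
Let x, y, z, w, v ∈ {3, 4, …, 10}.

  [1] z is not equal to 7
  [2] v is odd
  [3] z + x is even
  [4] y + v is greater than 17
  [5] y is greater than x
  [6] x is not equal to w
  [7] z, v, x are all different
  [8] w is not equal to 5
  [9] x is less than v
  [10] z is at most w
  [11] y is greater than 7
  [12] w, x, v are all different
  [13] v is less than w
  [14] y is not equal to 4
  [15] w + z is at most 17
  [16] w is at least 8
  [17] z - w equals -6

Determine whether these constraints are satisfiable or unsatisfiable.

Try x = 6, y = 10, z = 4, w = 10, v = 9.
Check constraint 4: y + v = 19; constraint 15: w + z = 14. The remaining constraints are straightforward to verify.

Satisfiable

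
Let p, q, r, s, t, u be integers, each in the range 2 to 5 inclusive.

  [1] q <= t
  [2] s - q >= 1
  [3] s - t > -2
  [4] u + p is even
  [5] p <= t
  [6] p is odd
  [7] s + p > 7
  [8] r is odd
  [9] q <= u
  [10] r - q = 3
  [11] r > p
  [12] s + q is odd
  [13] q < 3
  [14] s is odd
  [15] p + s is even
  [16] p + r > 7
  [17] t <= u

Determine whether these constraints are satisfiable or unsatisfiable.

Setting (p, q, r, s, t, u) = (3, 2, 5, 5, 5, 5) satisfies everything: constraint 2: s - q = 3; constraint 3: s - t = 0, and the others follow.

Satisfiable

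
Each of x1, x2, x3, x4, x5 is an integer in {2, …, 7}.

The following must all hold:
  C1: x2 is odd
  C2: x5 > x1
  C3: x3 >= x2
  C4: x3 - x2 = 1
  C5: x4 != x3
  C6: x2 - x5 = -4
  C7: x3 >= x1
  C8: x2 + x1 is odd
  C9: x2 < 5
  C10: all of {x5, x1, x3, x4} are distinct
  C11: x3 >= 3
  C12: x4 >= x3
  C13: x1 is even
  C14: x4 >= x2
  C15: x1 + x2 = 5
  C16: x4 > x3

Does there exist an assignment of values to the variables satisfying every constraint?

Satisfiable

One satisfying assignment is x1 = 2, x2 = 3, x3 = 4, x4 = 6, x5 = 7.
For the less obvious constraints — constraint 4: x3 - x2 = 1; constraint 6: x2 - x5 = -4 — and the others hold by inspection.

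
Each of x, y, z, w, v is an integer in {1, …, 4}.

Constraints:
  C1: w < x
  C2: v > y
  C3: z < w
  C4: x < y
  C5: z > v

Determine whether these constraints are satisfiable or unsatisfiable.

Constraints 1, 2, 3, 4, and 5 give w < x, x < y, y < v, v < z, z < w. Chaining: w < x < y < v < z < w, which forces w < w — impossible.

Unsatisfiable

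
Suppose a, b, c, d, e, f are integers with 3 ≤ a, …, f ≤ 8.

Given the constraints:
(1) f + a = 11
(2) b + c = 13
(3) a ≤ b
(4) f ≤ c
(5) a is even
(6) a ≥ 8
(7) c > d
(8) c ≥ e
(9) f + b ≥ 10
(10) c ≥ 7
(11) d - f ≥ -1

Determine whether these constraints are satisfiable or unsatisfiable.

From constraints 3 and 6: b ≥ a ≥ 8. From constraint 10: c ≥ 7. Hence b + c ≥ 15. But constraint 2 requires b + c = 13, and 13 < 15. Contradiction.

Unsatisfiable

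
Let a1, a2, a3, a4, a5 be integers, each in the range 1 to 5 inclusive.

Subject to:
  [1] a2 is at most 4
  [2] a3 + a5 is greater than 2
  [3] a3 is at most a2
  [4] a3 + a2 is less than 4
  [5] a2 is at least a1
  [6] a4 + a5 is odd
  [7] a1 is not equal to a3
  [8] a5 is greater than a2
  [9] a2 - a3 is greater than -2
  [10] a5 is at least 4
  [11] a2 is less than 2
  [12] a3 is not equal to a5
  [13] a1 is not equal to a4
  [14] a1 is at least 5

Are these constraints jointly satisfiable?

Unsatisfiable

From constraints 5 and 14: a2 ≥ a1 and a1 ≥ 5, so a2 ≥ 5. From constraint 11: a2 ≤ 1. But 1 < 5, so no value of a2 works.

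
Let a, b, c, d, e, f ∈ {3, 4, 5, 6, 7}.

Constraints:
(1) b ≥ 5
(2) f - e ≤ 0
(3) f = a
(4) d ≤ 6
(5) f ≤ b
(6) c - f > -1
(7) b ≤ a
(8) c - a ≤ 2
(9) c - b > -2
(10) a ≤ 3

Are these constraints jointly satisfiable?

From constraint 1: b ≥ 5. From constraints 7 and 10: b ≤ a and a ≤ 3, so b ≤ 3. But 3 < 5, so no value of b works.

Unsatisfiable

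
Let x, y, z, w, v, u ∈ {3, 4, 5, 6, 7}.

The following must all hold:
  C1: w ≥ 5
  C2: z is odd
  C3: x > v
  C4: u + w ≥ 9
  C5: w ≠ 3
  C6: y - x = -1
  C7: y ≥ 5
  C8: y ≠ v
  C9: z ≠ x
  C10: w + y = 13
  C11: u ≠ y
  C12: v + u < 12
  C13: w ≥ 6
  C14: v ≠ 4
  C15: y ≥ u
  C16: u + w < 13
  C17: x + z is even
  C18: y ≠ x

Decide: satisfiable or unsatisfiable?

Satisfiable

Setting (x, y, z, w, v, u) = (7, 6, 3, 7, 5, 5) satisfies everything: constraint 4: u + w = 12; constraint 6: y - x = -1, and the others follow.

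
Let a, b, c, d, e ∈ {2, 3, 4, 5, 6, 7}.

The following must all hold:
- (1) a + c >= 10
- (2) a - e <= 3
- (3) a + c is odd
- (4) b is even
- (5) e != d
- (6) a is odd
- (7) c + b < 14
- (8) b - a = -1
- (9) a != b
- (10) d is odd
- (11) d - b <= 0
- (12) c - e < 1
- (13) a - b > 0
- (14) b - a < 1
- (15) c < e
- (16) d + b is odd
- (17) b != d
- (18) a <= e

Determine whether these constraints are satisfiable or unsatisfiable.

Setting (a, b, c, d, e) = (7, 6, 6, 5, 7) satisfies everything: constraint 1: a + c = 13; constraint 2: a - e = 0, and the others follow.

Satisfiable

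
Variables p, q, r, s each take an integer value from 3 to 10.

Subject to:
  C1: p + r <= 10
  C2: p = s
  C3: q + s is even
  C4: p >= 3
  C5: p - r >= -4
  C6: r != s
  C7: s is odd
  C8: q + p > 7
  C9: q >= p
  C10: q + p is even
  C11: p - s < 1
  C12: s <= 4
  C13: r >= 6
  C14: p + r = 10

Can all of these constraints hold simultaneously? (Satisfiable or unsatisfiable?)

Satisfiable

The assignment p = 3, q = 5, r = 7, s = 3 works:
  constraint 1 holds since p + r = 10.
  constraint 5 holds since p - r = -4.
  constraint 8 holds since q + p = 8.
The rest check out directly.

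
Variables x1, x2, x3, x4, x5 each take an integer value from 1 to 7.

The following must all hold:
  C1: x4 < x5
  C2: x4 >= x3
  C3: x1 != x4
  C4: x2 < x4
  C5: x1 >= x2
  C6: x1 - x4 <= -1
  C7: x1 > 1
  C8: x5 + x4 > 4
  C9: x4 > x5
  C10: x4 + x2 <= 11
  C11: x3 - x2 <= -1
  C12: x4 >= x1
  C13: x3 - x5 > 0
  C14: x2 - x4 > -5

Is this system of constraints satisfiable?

Unsatisfiable

Constraints 1, 5, 11, 12, and 13 give x4 < x5, x5 < x3, x3 < x2, x2 ≤ x1, x1 ≤ x4. Chaining: x4 < x5 < x3 < x2 ≤ x1 ≤ x4, which forces x4 < x4 — impossible.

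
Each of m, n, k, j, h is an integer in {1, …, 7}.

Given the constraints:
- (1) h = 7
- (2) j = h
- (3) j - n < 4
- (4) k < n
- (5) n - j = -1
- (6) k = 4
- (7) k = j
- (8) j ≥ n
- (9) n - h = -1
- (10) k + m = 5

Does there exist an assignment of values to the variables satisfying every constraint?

Constraint 6 fixes k = 4 and constraint 1 fixes h = 7. Constraints 2 and 7 give k = j = h, so k = h. But 4 ≠ 7 — contradiction.

Unsatisfiable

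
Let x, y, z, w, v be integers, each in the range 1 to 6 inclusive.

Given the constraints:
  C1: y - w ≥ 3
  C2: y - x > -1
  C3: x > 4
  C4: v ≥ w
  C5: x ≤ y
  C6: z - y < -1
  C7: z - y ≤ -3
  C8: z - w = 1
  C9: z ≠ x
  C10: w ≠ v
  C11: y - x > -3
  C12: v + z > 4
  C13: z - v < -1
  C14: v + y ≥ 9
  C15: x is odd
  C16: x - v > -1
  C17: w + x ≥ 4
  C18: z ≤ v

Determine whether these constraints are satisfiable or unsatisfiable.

The assignment x = 5, y = 5, z = 2, w = 1, v = 5 works:
  constraint 1 holds since y - w = 4.
  constraint 2 holds since y - x = 0.
  constraint 6 holds since z - y = -3.
The rest check out directly.

Satisfiable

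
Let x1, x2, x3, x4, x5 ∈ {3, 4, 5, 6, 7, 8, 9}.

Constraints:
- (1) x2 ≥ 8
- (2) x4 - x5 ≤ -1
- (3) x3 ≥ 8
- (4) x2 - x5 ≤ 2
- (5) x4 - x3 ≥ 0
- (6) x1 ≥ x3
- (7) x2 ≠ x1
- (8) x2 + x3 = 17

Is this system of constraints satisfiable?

Satisfiable

Try x1 = 8, x2 = 9, x3 = 8, x4 = 8, x5 = 9.
Check constraint 2: x4 - x5 = -1; constraint 4: x2 - x5 = 0. The remaining constraints are straightforward to verify.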